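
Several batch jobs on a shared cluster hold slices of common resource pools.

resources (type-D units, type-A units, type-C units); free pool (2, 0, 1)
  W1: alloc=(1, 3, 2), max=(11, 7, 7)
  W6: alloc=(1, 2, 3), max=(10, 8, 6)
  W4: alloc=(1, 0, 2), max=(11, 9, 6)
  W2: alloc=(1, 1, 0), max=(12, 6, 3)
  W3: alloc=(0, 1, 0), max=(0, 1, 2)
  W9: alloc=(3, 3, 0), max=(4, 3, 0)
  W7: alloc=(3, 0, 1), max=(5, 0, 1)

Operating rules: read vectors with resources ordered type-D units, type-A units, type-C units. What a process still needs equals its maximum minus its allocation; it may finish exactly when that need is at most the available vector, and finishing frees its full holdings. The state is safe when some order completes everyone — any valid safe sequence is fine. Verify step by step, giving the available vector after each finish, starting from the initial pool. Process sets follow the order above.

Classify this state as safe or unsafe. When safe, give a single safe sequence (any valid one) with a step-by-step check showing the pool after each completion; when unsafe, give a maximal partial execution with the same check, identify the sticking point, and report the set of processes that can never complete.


UNSAFE — no complete ordering exists.
Key observation: W7, W3, W9 can finish, but then (8, 4, 2) is all there is, and the blocked group's type-D units demands exceed it.
A maximal execution: W7, W3, W9 — then nothing else fits. Check, step by step:
  pool = (2, 0, 1)
  run W7 (needs (2, 0, 0), free (2, 0, 1)); after release of (3, 0, 1) the pool is (5, 0, 2)
  run W3 (needs (0, 0, 2), free (5, 0, 2)); after release of (0, 1, 0) the pool is (5, 1, 2)
  run W9 (needs (1, 0, 0), free (5, 1, 2)); after release of (3, 3, 0) the pool is (8, 4, 2)
  W1 still needs (10, 4, 5) but only (8, 4, 2) is free — short on type-D units and type-C units
  W6 still needs (9, 6, 3) but only (8, 4, 2) is free — short on type-D units, type-A units and type-C units
  W4 still needs (10, 9, 4) but only (8, 4, 2) is free — short on type-D units, type-A units and type-C units
  W2 still needs (11, 5, 3) but only (8, 4, 2) is free — short on type-D units, type-A units and type-C units
Never able to finish: W1, W6, W4 and W2.


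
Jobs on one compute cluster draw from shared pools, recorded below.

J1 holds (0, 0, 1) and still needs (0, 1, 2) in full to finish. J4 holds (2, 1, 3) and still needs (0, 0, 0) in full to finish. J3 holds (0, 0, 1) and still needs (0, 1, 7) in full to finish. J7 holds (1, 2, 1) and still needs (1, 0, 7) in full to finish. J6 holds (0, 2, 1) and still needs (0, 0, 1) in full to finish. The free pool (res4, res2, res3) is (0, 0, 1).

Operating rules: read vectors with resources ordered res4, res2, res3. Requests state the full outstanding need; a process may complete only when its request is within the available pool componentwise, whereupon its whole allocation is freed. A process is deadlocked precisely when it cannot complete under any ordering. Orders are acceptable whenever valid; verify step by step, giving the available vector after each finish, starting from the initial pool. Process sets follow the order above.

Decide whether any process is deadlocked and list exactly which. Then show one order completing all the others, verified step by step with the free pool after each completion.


The deadlocked set is J3 and J7.
Key observation: once J6, J1, J4 finish, the pool peaks at (2, 3, 6) — and every remaining process still needs more res3 than that.
A valid finishing order for the others: J6, J1, J4. Check, step by step:
  pool = (0, 0, 1)
  J6: need (0, 0, 1) fits (0, 0, 1); releases (0, 2, 1), pool now (0, 2, 2)
  J1: need (0, 1, 2) fits (0, 2, 2); releases (0, 0, 1), pool now (0, 2, 3)
  J4: need (0, 0, 0) fits (0, 2, 3); releases (2, 1, 3), pool now (2, 3, 6)
The blocked processes can never fit:
  blocked: J3 wants (0, 1, 7), pool (2, 3, 6) — not enough res3
  blocked: J7 wants (1, 0, 7), pool (2, 3, 6) — not enough res3


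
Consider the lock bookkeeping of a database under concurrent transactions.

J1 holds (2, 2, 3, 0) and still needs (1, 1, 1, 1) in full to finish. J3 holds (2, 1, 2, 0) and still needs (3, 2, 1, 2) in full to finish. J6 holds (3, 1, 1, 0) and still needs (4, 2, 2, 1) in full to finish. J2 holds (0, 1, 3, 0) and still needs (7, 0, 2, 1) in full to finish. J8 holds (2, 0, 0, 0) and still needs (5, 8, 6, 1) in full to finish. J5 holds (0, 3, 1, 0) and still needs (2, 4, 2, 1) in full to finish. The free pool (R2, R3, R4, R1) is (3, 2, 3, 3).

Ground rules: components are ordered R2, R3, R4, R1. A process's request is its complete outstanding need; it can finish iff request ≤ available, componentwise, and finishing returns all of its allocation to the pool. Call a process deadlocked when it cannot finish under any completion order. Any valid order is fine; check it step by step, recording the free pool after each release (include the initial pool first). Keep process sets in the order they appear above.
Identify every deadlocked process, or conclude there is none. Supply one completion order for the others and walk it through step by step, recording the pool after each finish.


No process is deadlocked.
Key observation: beginning at J1, releases accumulate fast enough that every process eventually fits.
A valid finishing order for the others: J1, J3, J5, J6, J8, J2. Check, step by step:
  pool = (3, 2, 3, 3)
  J1: need (1, 1, 1, 1) fits (3, 2, 3, 3); releases (2, 2, 3, 0), pool now (5, 4, 6, 3)
  J3: need (3, 2, 1, 2) fits (5, 4, 6, 3); releases (2, 1, 2, 0), pool now (7, 5, 8, 3)
  J5: need (2, 4, 2, 1) fits (7, 5, 8, 3); releases (0, 3, 1, 0), pool now (7, 8, 9, 3)
  J6: need (4, 2, 2, 1) fits (7, 8, 9, 3); releases (3, 1, 1, 0), pool now (10, 9, 10, 3)
  J8: need (5, 8, 6, 1) fits (10, 9, 10, 3); releases (2, 0, 0, 0), pool now (12, 9, 10, 3)
  J2: need (7, 0, 2, 1) fits (12, 9, 10, 3); releases (0, 1, 3, 0), pool now (12, 10, 13, 3)


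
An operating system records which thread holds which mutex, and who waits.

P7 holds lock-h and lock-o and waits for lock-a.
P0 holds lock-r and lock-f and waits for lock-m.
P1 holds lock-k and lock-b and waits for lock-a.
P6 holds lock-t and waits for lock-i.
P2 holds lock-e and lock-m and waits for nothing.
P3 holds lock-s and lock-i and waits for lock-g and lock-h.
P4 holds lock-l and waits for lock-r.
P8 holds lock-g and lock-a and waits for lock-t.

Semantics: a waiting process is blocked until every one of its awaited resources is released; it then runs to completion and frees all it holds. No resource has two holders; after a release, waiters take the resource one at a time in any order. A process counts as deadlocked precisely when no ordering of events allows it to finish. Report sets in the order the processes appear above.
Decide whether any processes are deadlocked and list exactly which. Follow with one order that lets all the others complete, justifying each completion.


The deadlocked set is P7, P1, P6, P3 and P8.
Key observation: along P7 -> P8 -> P6 -> P3 -> P7, each member waits on what the next one holds — a deadlock; P1 waits into the deadlock from upstream.
A valid finishing order for the others: P2, P0, P4.
Verifying each step:
  P2 waits on nothing -> runs at once and releases lock-e and lock-m
  run P0 (all its waits — lock-m — are resolved); releases lock-r and lock-f
  run P4 (all its waits — lock-r — are resolved); releases lock-l


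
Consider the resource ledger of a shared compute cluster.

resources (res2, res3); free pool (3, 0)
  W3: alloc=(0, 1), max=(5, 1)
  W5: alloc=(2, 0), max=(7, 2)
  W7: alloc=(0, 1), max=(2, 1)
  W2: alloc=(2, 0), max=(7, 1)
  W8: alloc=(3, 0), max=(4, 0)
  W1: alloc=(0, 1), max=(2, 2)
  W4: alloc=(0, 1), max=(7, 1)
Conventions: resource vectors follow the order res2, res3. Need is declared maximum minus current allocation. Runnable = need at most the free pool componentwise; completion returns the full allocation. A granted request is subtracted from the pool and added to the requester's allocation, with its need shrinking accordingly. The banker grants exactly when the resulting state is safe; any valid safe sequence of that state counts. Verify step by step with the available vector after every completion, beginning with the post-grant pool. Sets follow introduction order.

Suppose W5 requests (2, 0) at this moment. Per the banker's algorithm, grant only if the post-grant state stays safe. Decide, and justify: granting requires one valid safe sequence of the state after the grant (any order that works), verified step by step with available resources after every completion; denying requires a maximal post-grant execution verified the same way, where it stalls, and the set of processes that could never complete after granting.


GRANT — the state after the grant stays safe, e.g. via W8, W7, W1, W5, W2, W3, W4.
Key observation: the grant leaves (1, 0) free — enough for W8, whose release restarts the cascade.
Step-by-step check of the post-grant state:
  pool = (1, 0)
  run W8 (needs (1, 0), free (1, 0)); after release of (3, 0) the pool is (4, 0)
  run W7 (needs (2, 0), free (4, 0)); after release of (0, 1) the pool is (4, 1)
  run W1 (needs (2, 1), free (4, 1)); after release of (0, 1) the pool is (4, 2)
  run W5 (needs (3, 2), free (4, 2)); after release of (4, 0) the pool is (8, 2)
  run W2 (needs (5, 1), free (8, 2)); after release of (2, 0) the pool is (10, 2)
  run W3 (needs (5, 0), free (10, 2)); after release of (0, 1) the pool is (10, 3)
  run W4 (needs (7, 0), free (10, 3)); after release of (0, 1) the pool is (10, 4)


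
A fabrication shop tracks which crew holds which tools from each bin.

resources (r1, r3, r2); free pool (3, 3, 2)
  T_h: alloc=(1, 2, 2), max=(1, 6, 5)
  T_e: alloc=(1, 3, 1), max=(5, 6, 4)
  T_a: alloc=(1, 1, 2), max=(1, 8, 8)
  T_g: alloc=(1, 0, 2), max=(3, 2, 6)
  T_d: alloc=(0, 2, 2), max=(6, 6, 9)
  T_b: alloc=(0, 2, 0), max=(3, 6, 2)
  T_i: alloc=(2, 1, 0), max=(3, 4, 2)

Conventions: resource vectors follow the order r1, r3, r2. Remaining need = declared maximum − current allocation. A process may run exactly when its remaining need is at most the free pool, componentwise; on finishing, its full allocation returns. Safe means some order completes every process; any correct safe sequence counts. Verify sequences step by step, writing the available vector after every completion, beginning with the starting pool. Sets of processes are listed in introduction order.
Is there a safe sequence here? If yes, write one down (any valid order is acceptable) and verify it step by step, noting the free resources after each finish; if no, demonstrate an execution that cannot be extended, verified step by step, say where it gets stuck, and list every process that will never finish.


UNSAFE — no complete ordering exists.
Key observation: the wall is r2: completing T_i, T_b brings the pool only to (5, 6, 2), and all the rest need more.
Going as far as possible: T_i, T_b; after that, nothing fits. Check, step by step:
  pool = (3, 3, 2)
  T_i: need (1, 3, 2) fits (3, 3, 2); releases (2, 1, 0), pool now (5, 4, 2)
  T_b: need (3, 4, 2) fits (5, 4, 2); releases (0, 2, 0), pool now (5, 6, 2)
  T_h still needs (0, 4, 3) but only (5, 6, 2) is free — short on r2
  T_e still needs (4, 3, 3) but only (5, 6, 2) is free — short on r2
  T_a still needs (0, 7, 6) but only (5, 6, 2) is free — short on r3 and r2
  T_g still needs (2, 2, 4) but only (5, 6, 2) is free — short on r2
  T_d still needs (6, 4, 7) but only (5, 6, 2) is free — short on r1 and r2
Processes that can never finish: T_h, T_e, T_a, T_g and T_d.


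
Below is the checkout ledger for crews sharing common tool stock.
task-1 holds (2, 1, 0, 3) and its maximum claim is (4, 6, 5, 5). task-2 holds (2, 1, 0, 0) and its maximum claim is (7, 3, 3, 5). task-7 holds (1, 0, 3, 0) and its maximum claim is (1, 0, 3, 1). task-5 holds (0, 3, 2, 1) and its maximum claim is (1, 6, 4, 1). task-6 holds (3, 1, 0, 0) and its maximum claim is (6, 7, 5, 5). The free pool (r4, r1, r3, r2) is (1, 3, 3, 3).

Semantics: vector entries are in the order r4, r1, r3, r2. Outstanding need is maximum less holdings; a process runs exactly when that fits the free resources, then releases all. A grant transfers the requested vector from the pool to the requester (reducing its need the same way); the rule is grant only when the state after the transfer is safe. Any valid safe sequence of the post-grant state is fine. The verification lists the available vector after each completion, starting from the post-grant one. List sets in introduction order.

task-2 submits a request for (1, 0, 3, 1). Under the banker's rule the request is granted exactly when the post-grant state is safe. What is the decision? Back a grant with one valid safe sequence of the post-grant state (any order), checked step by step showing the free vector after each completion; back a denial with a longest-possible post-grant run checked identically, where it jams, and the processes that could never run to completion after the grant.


DENY — the pretend-granted state is unsafe.
Key observation: once task-7, task-5 finish, the pool peaks at (1, 6, 5, 3) — and every remaining process still needs more r4 than that.
Pretend the grant happened; the run task-7, task-5 goes as far as possible. Walking it through:
  pool = (0, 3, 0, 2)
  run task-7 (needs (0, 0, 0, 1), free (0, 3, 0, 2)); after release of (1, 0, 3, 0) the pool is (1, 3, 3, 2)
  run task-5 (needs (1, 3, 2, 0), free (1, 3, 3, 2)); after release of (0, 3, 2, 1) the pool is (1, 6, 5, 3)
  task-1 cannot run: need (2, 5, 5, 2) vs free (1, 6, 5, 3) (insufficient r4)
  task-2 cannot run: need (4, 2, 0, 4) vs free (1, 6, 5, 3) (insufficient r4 and r2)
  task-6 cannot run: need (3, 6, 5, 5) vs free (1, 6, 5, 3) (insufficient r4 and r2)
Had the request been granted, task-1, task-2 and task-6 could never finish.


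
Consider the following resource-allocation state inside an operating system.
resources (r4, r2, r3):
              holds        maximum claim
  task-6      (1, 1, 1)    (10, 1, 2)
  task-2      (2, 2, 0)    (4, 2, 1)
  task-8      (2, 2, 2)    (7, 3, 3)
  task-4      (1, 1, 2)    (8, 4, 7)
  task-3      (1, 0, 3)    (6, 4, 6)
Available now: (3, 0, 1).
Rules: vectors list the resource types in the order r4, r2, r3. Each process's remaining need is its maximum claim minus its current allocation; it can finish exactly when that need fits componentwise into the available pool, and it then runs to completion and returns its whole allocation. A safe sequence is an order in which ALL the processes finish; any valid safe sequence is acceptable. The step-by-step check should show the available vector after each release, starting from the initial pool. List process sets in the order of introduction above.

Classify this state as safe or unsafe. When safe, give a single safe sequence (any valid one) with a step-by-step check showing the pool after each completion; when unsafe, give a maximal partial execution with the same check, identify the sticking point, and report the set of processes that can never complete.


SAFE. One safe sequence: task-2, task-8, task-3, task-4, task-6.
Key observation: reading the order forward, task-2 is the first process whose need (2, 0, 1) meets the free pool (3, 0, 1) exactly on a resource it requests.
Verifying each step:
  pool = (3, 0, 1)
  task-2: need (2, 0, 1) fits (3, 0, 1); releases (2, 2, 0), pool now (5, 2, 1)
  task-8: need (5, 1, 1) fits (5, 2, 1); releases (2, 2, 2), pool now (7, 4, 3)
  task-3: need (5, 4, 3) fits (7, 4, 3); releases (1, 0, 3), pool now (8, 4, 6)
  task-4: need (7, 3, 5) fits (8, 4, 6); releases (1, 1, 2), pool now (9, 5, 8)
  task-6: need (9, 0, 1) fits (9, 5, 8); releases (1, 1, 1), pool now (10, 6, 9)


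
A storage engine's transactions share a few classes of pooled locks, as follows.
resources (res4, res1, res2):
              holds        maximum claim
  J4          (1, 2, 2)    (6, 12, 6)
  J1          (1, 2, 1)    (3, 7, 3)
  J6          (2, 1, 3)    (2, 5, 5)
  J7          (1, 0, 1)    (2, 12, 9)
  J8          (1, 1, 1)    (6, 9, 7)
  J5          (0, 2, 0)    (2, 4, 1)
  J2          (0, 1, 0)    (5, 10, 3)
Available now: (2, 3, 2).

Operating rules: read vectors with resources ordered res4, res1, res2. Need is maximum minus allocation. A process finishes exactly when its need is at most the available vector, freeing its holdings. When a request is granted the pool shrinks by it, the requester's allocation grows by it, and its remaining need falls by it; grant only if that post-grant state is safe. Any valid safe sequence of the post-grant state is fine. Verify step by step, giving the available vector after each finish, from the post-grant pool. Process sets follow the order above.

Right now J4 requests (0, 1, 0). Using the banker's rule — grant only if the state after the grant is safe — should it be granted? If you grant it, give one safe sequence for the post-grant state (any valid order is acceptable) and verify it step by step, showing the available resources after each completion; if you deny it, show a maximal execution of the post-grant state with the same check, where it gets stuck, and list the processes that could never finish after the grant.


DENY: after the grant no complete ordering would exist.
Key observation: no order helps: past J5, J6, J1, the free pool tops out at (5, 7, 6), below what each blocked process needs in res1.
After a pretend grant, a maximal execution: J5, J6, J1 — then nothing else fits. Check, step by step:
  pool = (2, 2, 2)
  J5 needs (2, 2, 1) <= (2, 2, 2) -> finishes; pool += (0, 2, 0) = (2, 4, 2)
  J6 needs (0, 4, 2) <= (2, 4, 2) -> finishes; pool += (2, 1, 3) = (4, 5, 5)
  J1 needs (2, 5, 2) <= (4, 5, 5) -> finishes; pool += (1, 2, 1) = (5, 7, 6)
  J4 still needs (5, 9, 4) but only (5, 7, 6) is free — short on res1
  J7 still needs (1, 12, 8) but only (5, 7, 6) is free — short on res1 and res2
  J8 still needs (5, 8, 6) but only (5, 7, 6) is free — short on res1
  J2 still needs (5, 9, 3) but only (5, 7, 6) is free — short on res1
Had the request been granted, J4, J7, J8 and J2 could never finish.


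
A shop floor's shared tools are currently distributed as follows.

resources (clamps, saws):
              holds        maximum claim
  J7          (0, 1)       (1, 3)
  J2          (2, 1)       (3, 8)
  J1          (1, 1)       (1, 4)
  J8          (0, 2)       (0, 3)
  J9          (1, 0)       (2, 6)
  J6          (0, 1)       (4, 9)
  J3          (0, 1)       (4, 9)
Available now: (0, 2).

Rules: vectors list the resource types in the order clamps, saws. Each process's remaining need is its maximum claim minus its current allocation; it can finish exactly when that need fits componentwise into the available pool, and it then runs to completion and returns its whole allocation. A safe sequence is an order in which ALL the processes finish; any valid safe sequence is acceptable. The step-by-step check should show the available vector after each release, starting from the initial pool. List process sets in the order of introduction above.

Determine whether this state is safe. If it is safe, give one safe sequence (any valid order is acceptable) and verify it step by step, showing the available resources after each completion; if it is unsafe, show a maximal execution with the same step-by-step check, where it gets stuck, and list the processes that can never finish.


The state is UNSAFE.
Key observation: after J8, J1, J7, J9 complete, (2, 6) is the best the pool ever gets, yet each leftover process wants more saws.
A maximal execution: J8, J1, J7, J9 — then nothing else fits. Walking it through:
  pool = (0, 2)
  J8 needs (0, 1) <= (0, 2) -> finishes; pool += (0, 2) = (0, 4)
  J1 needs (0, 3) <= (0, 4) -> finishes; pool += (1, 1) = (1, 5)
  J7 needs (1, 2) <= (1, 5) -> finishes; pool += (0, 1) = (1, 6)
  J9 needs (1, 6) <= (1, 6) -> finishes; pool += (1, 0) = (2, 6)
  J2 cannot run: need (1, 7) vs free (2, 6) (insufficient saws)
  J6 cannot run: need (4, 8) vs free (2, 6) (insufficient clamps and saws)
  J3 cannot run: need (4, 8) vs free (2, 6) (insufficient clamps and saws)
Processes that can never finish: J2, J6 and J3.


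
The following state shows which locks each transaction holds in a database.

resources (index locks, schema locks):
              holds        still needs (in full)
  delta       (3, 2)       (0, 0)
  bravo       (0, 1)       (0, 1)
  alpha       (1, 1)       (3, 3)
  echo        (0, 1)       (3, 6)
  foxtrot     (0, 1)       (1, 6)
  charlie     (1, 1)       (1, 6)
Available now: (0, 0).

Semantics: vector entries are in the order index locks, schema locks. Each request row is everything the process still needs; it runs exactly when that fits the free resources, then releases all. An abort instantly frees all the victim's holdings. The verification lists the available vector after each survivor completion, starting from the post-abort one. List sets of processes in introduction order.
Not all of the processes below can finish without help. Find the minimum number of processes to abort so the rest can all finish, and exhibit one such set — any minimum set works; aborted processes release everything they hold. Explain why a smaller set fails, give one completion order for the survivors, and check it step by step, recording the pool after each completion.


Minimum abort set: echo and foxtrot.
Key observation: charlie had no path to completion before; after the abort of echo and foxtrot ((0, 2) returned), step 4 is where it fits.
Why nothing smaller works — every single abort fails: delta alone leaves echo blocked (short on schema locks); bravo alone leaves echo blocked (short on schema locks); alpha alone leaves echo blocked (short on schema locks); echo alone leaves foxtrot blocked (short on schema locks); foxtrot alone leaves echo blocked (short on schema locks); charlie alone leaves echo blocked (short on schema locks).
Survivors finish in the order: delta, alpha, bravo, charlie. Check, step by step (pool after the aborts first):
  pool = (0, 2)
  delta needs (0, 0) <= (0, 2) -> finishes; pool += (3, 2) = (3, 4)
  alpha needs (3, 3) <= (3, 4) -> finishes; pool += (1, 1) = (4, 5)
  bravo needs (0, 1) <= (4, 5) -> finishes; pool += (0, 1) = (4, 6)
  charlie needs (1, 6) <= (4, 6) -> finishes; pool += (1, 1) = (5, 7)


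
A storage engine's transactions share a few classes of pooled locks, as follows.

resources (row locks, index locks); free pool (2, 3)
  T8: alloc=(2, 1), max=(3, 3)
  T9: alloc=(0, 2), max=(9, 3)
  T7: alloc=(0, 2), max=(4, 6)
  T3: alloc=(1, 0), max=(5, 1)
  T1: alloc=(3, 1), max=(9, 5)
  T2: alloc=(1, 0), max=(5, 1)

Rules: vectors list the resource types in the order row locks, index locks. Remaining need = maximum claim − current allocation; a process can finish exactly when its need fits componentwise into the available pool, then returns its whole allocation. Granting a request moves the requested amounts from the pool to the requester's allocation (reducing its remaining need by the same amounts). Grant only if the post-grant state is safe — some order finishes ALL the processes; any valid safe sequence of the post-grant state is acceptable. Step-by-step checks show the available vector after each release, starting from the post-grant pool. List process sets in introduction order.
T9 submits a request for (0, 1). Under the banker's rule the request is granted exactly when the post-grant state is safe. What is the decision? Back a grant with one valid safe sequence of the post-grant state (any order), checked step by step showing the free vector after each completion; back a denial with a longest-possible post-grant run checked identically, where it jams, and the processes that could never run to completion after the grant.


DENY: after the grant no complete ordering would exist.
Key observation: after T8, T3, T2 the pool peaks at (6, 3), and each blocked process is short somewhere: T9 on row locks; T7 on index locks; T1 on index locks.
Pretend the grant happened; the run T8, T3, T2 goes as far as possible. Verifying each step:
  pool = (2, 2)
  T8: need (1, 2) fits (2, 2); releases (2, 1), pool now (4, 3)
  T3: need (4, 1) fits (4, 3); releases (1, 0), pool now (5, 3)
  T2: need (4, 1) fits (5, 3); releases (1, 0), pool now (6, 3)
  blocked: T9 wants (9, 0), pool (6, 3) — not enough row locks
  blocked: T7 wants (4, 4), pool (6, 3) — not enough index locks
  blocked: T1 wants (6, 4), pool (6, 3) — not enough index locks
Post-grant, the permanently blocked set is T9, T7 and T1.


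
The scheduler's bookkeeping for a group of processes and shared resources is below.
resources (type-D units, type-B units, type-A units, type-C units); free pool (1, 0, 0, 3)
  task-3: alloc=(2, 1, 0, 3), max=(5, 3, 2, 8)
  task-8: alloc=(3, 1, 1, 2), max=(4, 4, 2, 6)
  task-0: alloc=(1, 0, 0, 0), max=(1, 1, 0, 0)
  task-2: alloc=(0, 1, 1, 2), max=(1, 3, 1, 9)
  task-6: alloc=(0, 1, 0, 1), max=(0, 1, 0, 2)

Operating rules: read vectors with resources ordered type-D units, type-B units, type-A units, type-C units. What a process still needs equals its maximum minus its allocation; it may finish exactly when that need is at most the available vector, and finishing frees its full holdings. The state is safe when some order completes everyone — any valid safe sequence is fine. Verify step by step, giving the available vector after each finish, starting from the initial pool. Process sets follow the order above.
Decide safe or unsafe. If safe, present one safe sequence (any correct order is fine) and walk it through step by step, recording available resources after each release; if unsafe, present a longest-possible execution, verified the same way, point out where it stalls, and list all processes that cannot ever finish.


UNSAFE — no complete ordering exists.
Key observation: the pool after task-6, task-0 is (2, 1, 0, 4); every surviving request exceeds it in type-B units, so progress ends there.
The run task-6, task-0 cannot be extended any further. Step-by-step check:
  pool = (1, 0, 0, 3)
  task-6: need (0, 0, 0, 1) fits (1, 0, 0, 3); releases (0, 1, 0, 1), pool now (1, 1, 0, 4)
  task-0: need (0, 1, 0, 0) fits (1, 1, 0, 4); releases (1, 0, 0, 0), pool now (2, 1, 0, 4)
  task-3 cannot run: need (3, 2, 2, 5) vs free (2, 1, 0, 4) (insufficient type-D units, type-B units, type-A units and type-C units)
  task-8 cannot run: need (1, 3, 1, 4) vs free (2, 1, 0, 4) (insufficient type-B units and type-A units)
  task-2 cannot run: need (1, 2, 0, 7) vs free (2, 1, 0, 4) (insufficient type-B units and type-C units)
Processes that can never finish: task-3, task-8 and task-2.


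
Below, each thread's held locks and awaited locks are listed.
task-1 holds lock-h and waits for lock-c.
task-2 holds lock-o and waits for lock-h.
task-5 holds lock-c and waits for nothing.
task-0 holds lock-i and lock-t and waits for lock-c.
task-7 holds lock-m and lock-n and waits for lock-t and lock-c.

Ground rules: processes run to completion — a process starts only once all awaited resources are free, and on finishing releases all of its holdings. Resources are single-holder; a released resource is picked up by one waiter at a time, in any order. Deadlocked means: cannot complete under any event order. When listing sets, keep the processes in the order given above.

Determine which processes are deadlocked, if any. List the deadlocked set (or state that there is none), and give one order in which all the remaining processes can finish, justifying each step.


The deadlocked set is empty.
Key observation: all waits point, directly or indirectly, at processes that can finish, so nothing is permanently blocked.
A valid finishing order for the others: task-5, task-1, task-2, task-0, task-7.
Verifying each step:
  task-5: no waits; runs immediately, freeing lock-c
  task-1 waits on lock-c — all released -> runs and releases lock-h
  task-2 waits on lock-h — all released -> runs and releases lock-o
  task-0 waits on lock-c — all released -> runs and releases lock-i and lock-t
  task-7 waits on lock-t and lock-c — all released -> runs and releases lock-m and lock-n


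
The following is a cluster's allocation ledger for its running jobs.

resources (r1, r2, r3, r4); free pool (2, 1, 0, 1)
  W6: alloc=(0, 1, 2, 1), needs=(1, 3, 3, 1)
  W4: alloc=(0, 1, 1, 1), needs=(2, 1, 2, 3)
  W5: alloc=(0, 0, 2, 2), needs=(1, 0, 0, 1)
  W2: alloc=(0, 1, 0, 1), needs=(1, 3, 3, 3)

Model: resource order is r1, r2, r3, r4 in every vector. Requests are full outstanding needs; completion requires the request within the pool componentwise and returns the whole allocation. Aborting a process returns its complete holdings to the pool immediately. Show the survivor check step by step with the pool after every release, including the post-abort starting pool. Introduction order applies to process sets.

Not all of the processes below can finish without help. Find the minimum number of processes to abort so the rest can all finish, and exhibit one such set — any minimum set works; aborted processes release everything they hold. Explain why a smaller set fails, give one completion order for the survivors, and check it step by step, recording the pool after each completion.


Minimum abort set: W2.
Key observation: the returned (0, 1, 0, 1) from W2 is what brings W6 — unrunnable before, under any order — into play at step 3.
Why nothing smaller works: aborting no one leaves the state deadlocked as given.
One survivor order: W5, W4, W6. Walking it through (post-abort pool first):
  pool = (2, 2, 0, 2)
  W5 needs (1, 0, 0, 1) <= (2, 2, 0, 2) -> finishes; pool += (0, 0, 2, 2) = (2, 2, 2, 4)
  W4 needs (2, 1, 2, 3) <= (2, 2, 2, 4) -> finishes; pool += (0, 1, 1, 1) = (2, 3, 3, 5)
  W6 needs (1, 3, 3, 1) <= (2, 3, 3, 5) -> finishes; pool += (0, 1, 2, 1) = (2, 4, 5, 6)


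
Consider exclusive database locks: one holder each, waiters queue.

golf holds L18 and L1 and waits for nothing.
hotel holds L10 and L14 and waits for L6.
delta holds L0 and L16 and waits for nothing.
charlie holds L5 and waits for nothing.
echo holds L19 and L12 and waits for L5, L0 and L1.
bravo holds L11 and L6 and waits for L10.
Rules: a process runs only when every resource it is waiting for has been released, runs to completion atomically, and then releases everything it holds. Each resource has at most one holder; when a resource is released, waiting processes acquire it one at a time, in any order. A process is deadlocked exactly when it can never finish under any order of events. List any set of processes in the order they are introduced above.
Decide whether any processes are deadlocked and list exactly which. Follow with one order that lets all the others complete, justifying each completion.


The deadlocked set is hotel and bravo.
Key observation: the wait chain closes on itself along hotel -> bravo -> hotel; no other process is dragged down with it.
A valid finishing order for the others: delta, golf, charlie, echo.
Step-by-step check:
  run delta (it waits on nothing); releases L0 and L16
  run golf (it waits on nothing); releases L18 and L1
  run charlie (it waits on nothing); releases L5
  echo: everything it awaited (L5, L0 and L1) is free; runs, freeing L19 and L12


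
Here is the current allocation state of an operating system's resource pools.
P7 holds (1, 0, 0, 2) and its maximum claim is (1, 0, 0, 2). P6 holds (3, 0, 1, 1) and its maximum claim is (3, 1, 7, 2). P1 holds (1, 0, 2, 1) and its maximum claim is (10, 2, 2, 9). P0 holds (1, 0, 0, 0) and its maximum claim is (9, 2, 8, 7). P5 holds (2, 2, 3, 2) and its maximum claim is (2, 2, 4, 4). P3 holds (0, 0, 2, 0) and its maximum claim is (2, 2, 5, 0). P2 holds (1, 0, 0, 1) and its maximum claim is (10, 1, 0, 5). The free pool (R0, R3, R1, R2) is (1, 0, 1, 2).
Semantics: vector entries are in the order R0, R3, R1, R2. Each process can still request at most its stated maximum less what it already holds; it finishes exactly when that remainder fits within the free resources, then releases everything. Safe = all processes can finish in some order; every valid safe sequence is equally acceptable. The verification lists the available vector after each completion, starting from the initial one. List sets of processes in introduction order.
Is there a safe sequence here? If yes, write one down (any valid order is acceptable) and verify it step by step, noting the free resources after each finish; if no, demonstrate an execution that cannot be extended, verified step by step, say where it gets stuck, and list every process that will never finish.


The state is UNSAFE.
Key observation: the wall is R0: completing P5, P3, P6, P7 brings the pool only to (7, 2, 7, 7), and all the rest need more.
Going as far as possible: P5, P3, P6, P7; after that, nothing fits. Step-by-step check:
  pool = (1, 0, 1, 2)
  run P5 (needs (0, 0, 1, 2), free (1, 0, 1, 2)); after release of (2, 2, 3, 2) the pool is (3, 2, 4, 4)
  run P3 (needs (2, 2, 3, 0), free (3, 2, 4, 4)); after release of (0, 0, 2, 0) the pool is (3, 2, 6, 4)
  run P6 (needs (0, 1, 6, 1), free (3, 2, 6, 4)); after release of (3, 0, 1, 1) the pool is (6, 2, 7, 5)
  run P7 (needs (0, 0, 0, 0), free (6, 2, 7, 5)); after release of (1, 0, 0, 2) the pool is (7, 2, 7, 7)
  P1 cannot run: need (9, 2, 0, 8) vs free (7, 2, 7, 7) (insufficient R0 and R2)
  P0 cannot run: need (8, 2, 8, 7) vs free (7, 2, 7, 7) (insufficient R0 and R1)
  P2 cannot run: need (9, 1, 0, 4) vs free (7, 2, 7, 7) (insufficient R0)
Permanently blocked: P1, P0 and P2.


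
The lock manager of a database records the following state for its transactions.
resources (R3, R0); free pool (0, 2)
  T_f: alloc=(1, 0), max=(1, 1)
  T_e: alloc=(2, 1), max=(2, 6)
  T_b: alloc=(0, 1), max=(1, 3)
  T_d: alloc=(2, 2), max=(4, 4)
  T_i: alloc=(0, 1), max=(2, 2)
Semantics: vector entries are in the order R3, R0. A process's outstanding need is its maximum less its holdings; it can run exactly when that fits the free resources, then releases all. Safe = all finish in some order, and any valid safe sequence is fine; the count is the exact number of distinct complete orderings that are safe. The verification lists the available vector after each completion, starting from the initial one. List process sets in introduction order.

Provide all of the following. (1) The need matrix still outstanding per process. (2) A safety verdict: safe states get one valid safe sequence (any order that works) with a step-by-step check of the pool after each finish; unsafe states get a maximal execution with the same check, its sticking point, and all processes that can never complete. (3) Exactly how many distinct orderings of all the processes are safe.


(1) Remaining need (order R3, R0):
  T_f: (0, 1)
  T_e: (0, 5)
  T_b: (1, 2)
  T_d: (2, 2)
  T_i: (2, 1)
(2) UNSAFE — no complete ordering exists.
Key observation: after T_f, T_b the pool peaks at (1, 3), and each blocked process is short somewhere: T_e on R0; T_d on R3; T_i on R3.
Going as far as possible: T_f, T_b; after that, nothing fits. Walking it through:
  pool = (0, 2)
  T_f: need (0, 1) fits (0, 2); releases (1, 0), pool now (1, 2)
  T_b: need (1, 2) fits (1, 2); releases (0, 1), pool now (1, 3)
  T_e cannot run: need (0, 5) vs free (1, 3) (insufficient R0)
  T_d cannot run: need (2, 2) vs free (1, 3) (insufficient R3)
  T_i cannot run: need (2, 1) vs free (1, 3) (insufficient R3)
Permanently blocked: T_e, T_d and T_i.
(3) The exact count: 0 of the possible complete orderings are safe sequences.


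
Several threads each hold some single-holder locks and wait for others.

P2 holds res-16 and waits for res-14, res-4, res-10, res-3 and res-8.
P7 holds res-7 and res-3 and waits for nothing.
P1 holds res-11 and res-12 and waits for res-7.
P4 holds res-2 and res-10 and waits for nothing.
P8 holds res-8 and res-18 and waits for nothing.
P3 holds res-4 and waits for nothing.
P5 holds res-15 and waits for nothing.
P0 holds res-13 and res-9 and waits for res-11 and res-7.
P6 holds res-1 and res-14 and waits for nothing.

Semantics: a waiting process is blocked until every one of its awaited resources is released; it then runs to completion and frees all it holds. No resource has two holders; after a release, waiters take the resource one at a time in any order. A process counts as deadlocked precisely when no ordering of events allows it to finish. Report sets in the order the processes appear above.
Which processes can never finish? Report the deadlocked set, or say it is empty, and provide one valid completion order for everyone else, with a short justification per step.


The deadlocked set is empty.
Key observation: the wait graph is acyclic; completion cascades from the unblocked processes through everyone else.
One completion order for the rest: P8, P3, P4, P7, P1, P0, P6, P5, P2.
Walking it through:
  run P8 (it waits on nothing); releases res-8 and res-18
  run P3 (it waits on nothing); releases res-4
  run P4 (it waits on nothing); releases res-2 and res-10
  run P7 (it waits on nothing); releases res-7 and res-3
  P1: everything it awaited (res-7) is free; runs, freeing res-11 and res-12
  P0: everything it awaited (res-11 and res-7) is free; runs, freeing res-13 and res-9
  run P6 (it waits on nothing); releases res-1 and res-14
  run P5 (it waits on nothing); releases res-15
  P2: everything it awaited (res-14, res-4, res-10, res-3 and res-8) is free; runs, freeing res-16


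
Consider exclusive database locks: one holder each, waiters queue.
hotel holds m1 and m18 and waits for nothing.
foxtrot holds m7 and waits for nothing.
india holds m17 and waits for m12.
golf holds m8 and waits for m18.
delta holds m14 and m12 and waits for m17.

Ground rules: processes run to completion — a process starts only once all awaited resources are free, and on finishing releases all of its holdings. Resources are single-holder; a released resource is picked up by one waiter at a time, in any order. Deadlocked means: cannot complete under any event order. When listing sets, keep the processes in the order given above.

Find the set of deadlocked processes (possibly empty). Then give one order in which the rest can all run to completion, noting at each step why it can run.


The deadlocked set is india and delta.
Key observation: india -> delta -> india is a circular wait — nothing in it can go first; no other process is dragged down with it.
One completion order for the rest: hotel, golf, foxtrot.
Step-by-step check:
  hotel waits on nothing -> runs at once and releases m1 and m18
  run golf (all its waits — m18 — are resolved); releases m8
  foxtrot waits on nothing -> runs at once and releases m7


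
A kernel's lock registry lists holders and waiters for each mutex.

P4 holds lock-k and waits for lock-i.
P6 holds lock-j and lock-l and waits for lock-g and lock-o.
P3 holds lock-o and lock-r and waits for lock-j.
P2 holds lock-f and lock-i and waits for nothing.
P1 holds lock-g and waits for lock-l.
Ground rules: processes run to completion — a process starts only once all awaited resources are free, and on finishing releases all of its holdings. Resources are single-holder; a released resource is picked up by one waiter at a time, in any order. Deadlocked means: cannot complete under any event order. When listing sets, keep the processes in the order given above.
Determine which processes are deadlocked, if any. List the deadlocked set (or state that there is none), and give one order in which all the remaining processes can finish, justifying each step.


Deadlocked: P6, P3 and P1.
Key observation: the cycle P6 -> P3 -> P6 can never break — each member waits on the next; P1 is caught in further circular waits.
One completion order for the rest: P2, P4.
Check, step by step:
  P2 waits on nothing -> runs at once and releases lock-f and lock-i
  P4 waits on lock-i — all released -> runs and releases lock-k


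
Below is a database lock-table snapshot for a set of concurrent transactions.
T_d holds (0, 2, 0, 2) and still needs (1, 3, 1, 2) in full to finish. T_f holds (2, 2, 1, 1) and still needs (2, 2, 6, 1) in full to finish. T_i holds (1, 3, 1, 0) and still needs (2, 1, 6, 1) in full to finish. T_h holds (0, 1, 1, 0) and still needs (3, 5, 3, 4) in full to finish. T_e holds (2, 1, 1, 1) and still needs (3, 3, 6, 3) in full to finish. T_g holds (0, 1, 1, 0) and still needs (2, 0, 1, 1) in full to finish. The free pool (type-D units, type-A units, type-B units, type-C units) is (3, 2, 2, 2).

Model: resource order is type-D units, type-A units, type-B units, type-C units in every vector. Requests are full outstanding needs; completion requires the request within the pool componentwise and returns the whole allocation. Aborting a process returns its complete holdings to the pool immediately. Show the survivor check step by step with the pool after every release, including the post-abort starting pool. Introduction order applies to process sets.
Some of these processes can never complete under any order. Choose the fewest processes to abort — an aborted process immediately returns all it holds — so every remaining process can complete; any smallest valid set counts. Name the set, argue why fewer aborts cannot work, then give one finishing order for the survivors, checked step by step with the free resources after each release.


The answer: abort T_f and T_i.
Key observation: T_e had no path to completion before; after the abort of T_f and T_i ((3, 5, 2, 1) returned), step 4 is where it fits.
Why nothing smaller works — every single abort fails: T_d alone leaves T_f blocked (short on type-B units); T_f alone leaves T_i blocked (short on type-B units); T_i alone leaves T_f blocked (short on type-B units); T_h alone leaves T_f blocked (short on type-B units); T_e alone leaves T_f blocked (short on type-B units); T_g alone leaves T_f blocked (short on type-B units).
The survivors complete as T_d, T_h, T_g, T_e. Verifying each step (starting from the post-abort pool):
  pool = (6, 7, 4, 3)
  T_d needs (1, 3, 1, 2) <= (6, 7, 4, 3) -> finishes; pool += (0, 2, 0, 2) = (6, 9, 4, 5)
  T_h needs (3, 5, 3, 4) <= (6, 9, 4, 5) -> finishes; pool += (0, 1, 1, 0) = (6, 10, 5, 5)
  T_g needs (2, 0, 1, 1) <= (6, 10, 5, 5) -> finishes; pool += (0, 1, 1, 0) = (6, 11, 6, 5)
  T_e needs (3, 3, 6, 3) <= (6, 11, 6, 5) -> finishes; pool += (2, 1, 1, 1) = (8, 12, 7, 6)
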